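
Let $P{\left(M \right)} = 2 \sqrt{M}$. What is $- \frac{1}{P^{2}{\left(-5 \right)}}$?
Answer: $\frac{1}{20} \approx 0.05$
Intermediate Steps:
$- \frac{1}{P^{2}{\left(-5 \right)}} = - \frac{1}{\left(2 \sqrt{-5}\right)^{2}} = - \frac{1}{\left(2 i \sqrt{5}\right)^{2}} = - \frac{1}{-20} = \left(-1\right) \left(- \frac{1}{20}\right) = \frac{1}{20}$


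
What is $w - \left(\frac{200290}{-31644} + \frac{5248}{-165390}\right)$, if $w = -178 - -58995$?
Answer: $\frac{25654834288211}{436133430} \approx 58823.0$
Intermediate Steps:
$w = 58817$ ($w = -178 + 58995 = 58817$)
$w - \left(\frac{200290}{-31644} + \frac{5248}{-165390}\right) = 58817 - \left(\frac{200290}{-31644} + \frac{5248}{-165390}\right) = 58817 - \left(200290 \left(- \frac{1}{31644}\right) + 5248 \left(- \frac{1}{165390}\right)\right) = 58817 - \left(- \frac{100145}{15822} - \frac{2624}{82695}\right) = 58817 - - \frac{2774335901}{436133430} = 58817 + \frac{2774335901}{436133430} = \frac{25654834288211}{436133430}$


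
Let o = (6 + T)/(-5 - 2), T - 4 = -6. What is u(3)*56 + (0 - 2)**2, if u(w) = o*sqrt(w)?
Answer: 4 - 32*sqrt(3) ≈ -51.426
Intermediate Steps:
T = -2 (T = 4 - 6 = -2)
o = -4/7 (o = (6 - 2)/(-5 - 2) = 4/(-7) = 4*(-1/7) = -4/7 ≈ -0.57143)
u(w) = -4*sqrt(w)/7
u(3)*56 + (0 - 2)**2 = -4*sqrt(3)/7*56 + (0 - 2)**2 = -32*sqrt(3) + (-2)**2 = -32*sqrt(3) + 4 = 4 - 32*sqrt(3)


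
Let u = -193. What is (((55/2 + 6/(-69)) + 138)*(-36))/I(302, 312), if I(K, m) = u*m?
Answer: 22827/230828 ≈ 0.098892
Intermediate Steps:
I(K, m) = -193*m
(((55/2 + 6/(-69)) + 138)*(-36))/I(302, 312) = (((55/2 + 6/(-69)) + 138)*(-36))/((-193*312)) = (((55*(½) + 6*(-1/69)) + 138)*(-36))/(-60216) = (((55/2 - 2/23) + 138)*(-36))*(-1/60216) = ((1261/46 + 138)*(-36))*(-1/60216) = ((7609/46)*(-36))*(-1/60216) = -136962/23*(-1/60216) = 22827/230828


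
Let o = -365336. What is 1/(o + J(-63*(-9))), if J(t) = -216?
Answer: -1/365552 ≈ -2.7356e-6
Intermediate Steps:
1/(o + J(-63*(-9))) = 1/(-365336 - 216) = 1/(-365552) = -1/365552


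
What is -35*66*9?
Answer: -20790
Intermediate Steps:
-35*66*9 = -2310*9 = -20790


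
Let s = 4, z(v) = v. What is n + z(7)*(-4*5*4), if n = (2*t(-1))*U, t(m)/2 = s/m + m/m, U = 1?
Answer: -572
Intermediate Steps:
t(m) = 2 + 8/m (t(m) = 2*(4/m + m/m) = 2*(4/m + 1) = 2*(1 + 4/m) = 2 + 8/m)
n = -12 (n = (2*(2 + 8/(-1)))*1 = (2*(2 + 8*(-1)))*1 = (2*(2 - 8))*1 = (2*(-6))*1 = -12*1 = -12)
n + z(7)*(-4*5*4) = -12 + 7*(-4*5*4) = -12 + 7*(-20*4) = -12 + 7*(-80) = -12 - 560 = -572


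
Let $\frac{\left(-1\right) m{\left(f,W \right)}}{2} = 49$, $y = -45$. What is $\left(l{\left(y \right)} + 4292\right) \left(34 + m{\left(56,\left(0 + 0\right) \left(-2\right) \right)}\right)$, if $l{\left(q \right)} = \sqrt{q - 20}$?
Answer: $-274688 - 64 i \sqrt{65} \approx -2.7469 \cdot 10^{5} - 515.98 i$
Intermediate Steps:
$m{\left(f,W \right)} = -98$ ($m{\left(f,W \right)} = \left(-2\right) 49 = -98$)
$l{\left(q \right)} = \sqrt{-20 + q}$
$\left(l{\left(y \right)} + 4292\right) \left(34 + m{\left(56,\left(0 + 0\right) \left(-2\right) \right)}\right) = \left(\sqrt{-20 - 45} + 4292\right) \left(34 - 98\right) = \left(\sqrt{-65} + 4292\right) \left(-64\right) = \left(i \sqrt{65} + 4292\right) \left(-64\right) = \left(4292 + i \sqrt{65}\right) \left(-64\right) = -274688 - 64 i \sqrt{65}$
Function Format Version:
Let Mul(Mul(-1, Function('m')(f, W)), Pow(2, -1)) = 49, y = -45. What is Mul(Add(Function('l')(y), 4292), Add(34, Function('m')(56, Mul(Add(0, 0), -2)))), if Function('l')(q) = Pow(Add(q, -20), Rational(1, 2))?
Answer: Add(-274688, Mul(-64, I, Pow(65, Rational(1, 2)))) ≈ Add(-2.7469e+5, Mul(-515.98, I))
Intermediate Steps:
Function('m')(f, W) = -98 (Function('m')(f, W) = Mul(-2, 49) = -98)
Function('l')(q) = Pow(Add(-20, q), Rational(1, 2))
Mul(Add(Function('l')(y), 4292), Add(34, Function('m')(56, Mul(Add(0, 0), -2)))) = Mul(Add(Pow(Add(-20, -45), Rational(1, 2)), 4292), Add(34, -98)) = Mul(Add(Pow(-65, Rational(1, 2)), 4292), -64) = Mul(Add(Mul(I, Pow(65, Rational(1, 2))), 4292), -64) = Mul(Add(4292, Mul(I, Pow(65, Rational(1, 2)))), -64) = Add(-274688, Mul(-64, I, Pow(65, Rational(1, 2))))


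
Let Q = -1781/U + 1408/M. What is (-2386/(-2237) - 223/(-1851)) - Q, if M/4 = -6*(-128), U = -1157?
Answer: -2389717199/2948169144 ≈ -0.81058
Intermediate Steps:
M = 3072 (M = 4*(-6*(-128)) = 4*768 = 3072)
Q = 4267/2136 (Q = -1781/(-1157) + 1408/3072 = -1781*(-1/1157) + 1408*(1/3072) = 137/89 + 11/24 = 4267/2136 ≈ 1.9977)
(-2386/(-2237) - 223/(-1851)) - Q = (-2386/(-2237) - 223/(-1851)) - 1*4267/2136 = (-2386*(-1/2237) - 223*(-1/1851)) - 4267/2136 = (2386/2237 + 223/1851) - 4267/2136 = 4915337/4140687 - 4267/2136 = -2389717199/2948169144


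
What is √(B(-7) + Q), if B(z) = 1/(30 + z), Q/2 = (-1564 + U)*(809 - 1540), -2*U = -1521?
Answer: 2*√155356329/23 ≈ 1083.8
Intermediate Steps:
U = 1521/2 (U = -½*(-1521) = 1521/2 ≈ 760.50)
Q = 1174717 (Q = 2*((-1564 + 1521/2)*(809 - 1540)) = 2*(-1607/2*(-731)) = 2*(1174717/2) = 1174717)
√(B(-7) + Q) = √(1/(30 - 7) + 1174717) = √(1/23 + 1174717) = √(27018492/23) = 2*√155356329/23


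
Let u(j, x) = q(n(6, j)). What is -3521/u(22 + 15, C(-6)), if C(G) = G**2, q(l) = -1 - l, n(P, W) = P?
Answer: 503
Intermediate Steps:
u(j, x) = -7 (u(j, x) = -1 - 1*6 = -1 - 6 = -7)
-3521/u(22 + 15, C(-6)) = -3521/(-7) = -3521*(-1/7) = 503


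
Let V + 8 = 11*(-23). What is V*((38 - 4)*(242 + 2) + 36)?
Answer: -2174652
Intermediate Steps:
V = -261 (V = -8 + 11*(-23) = -8 - 253 = -261)
V*((38 - 4)*(242 + 2) + 36) = -261*((38 - 4)*(242 + 2) + 36) = -261*(34*244 + 36) = -261*(8296 + 36) = -261*8332 = -2174652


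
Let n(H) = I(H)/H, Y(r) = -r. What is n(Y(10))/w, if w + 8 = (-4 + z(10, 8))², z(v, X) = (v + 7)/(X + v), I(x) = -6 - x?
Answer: -648/2165 ≈ -0.29931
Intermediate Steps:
z(v, X) = (7 + v)/(X + v)
n(H) = (-6 - H)/H
w = 433/324 (w = -8 + (-4 + (7 + 10)/(8 + 10))² = -8 + (-4 + 17/18)² = -8 + (-55/18)² = -8 + 3025/324 = 433/324 ≈ 1.3364)
n(Y(10))/w = ((-6 - (-1)*10)/((-1*10)))/(433/324) = ((-6 - 1*(-10))/(-10))*(324/433) = -(-6 + 10)/10*(324/433) = -⅒*4*(324/433) = -⅖*324/433 = -648/2165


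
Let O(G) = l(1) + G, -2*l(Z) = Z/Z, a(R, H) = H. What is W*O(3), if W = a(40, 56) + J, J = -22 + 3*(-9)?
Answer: 35/2 ≈ 17.500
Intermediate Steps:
J = -49 (J = -22 - 27 = -49)
l(Z) = -½ (l(Z) = -Z/(2*Z) = -½*1 = -½)
O(G) = -½ + G
W = 7 (W = 56 - 49 = 7)
W*O(3) = 7*(-½ + 3) = 7*(5/2) = 35/2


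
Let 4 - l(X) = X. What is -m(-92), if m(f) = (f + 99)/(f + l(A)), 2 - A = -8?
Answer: 1/14 ≈ 0.071429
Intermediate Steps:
A = 10 (A = 2 - 1*(-8) = 2 + 8 = 10)
l(X) = 4 - X
m(f) = (99 + f)/(-6 + f) (m(f) = (f + 99)/(f + (4 - 1*10)) = (99 + f)/(f + (4 - 10)) = (99 + f)/(f - 6) = (99 + f)/(-6 + f))
-m(-92) = -(99 - 92)/(-6 - 92) = -7/(-98) = -(-1)*7/98 = -1*(-1/14) = 1/14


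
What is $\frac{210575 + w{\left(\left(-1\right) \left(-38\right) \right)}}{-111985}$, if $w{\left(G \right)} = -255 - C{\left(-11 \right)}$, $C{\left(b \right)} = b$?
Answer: $- \frac{210331}{111985} \approx -1.8782$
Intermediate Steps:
$w{\left(G \right)} = -244$ ($w{\left(G \right)} = -255 - -11 = -255 + 11 = -244$)
$\frac{210575 + w{\left(\left(-1\right) \left(-38\right) \right)}}{-111985} = \frac{210575 - 244}{-111985} = 210331 \left(- \frac{1}{111985}\right) = - \frac{210331}{111985}$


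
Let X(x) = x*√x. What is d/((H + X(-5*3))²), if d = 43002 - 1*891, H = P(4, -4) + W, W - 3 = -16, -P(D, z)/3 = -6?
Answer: 42111*I/(50*(-67*I + 3*√15)) ≈ -12.203 + 2.1163*I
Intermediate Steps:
P(D, z) = 18 (P(D, z) = -3*(-6) = 18)
W = -13 (W = 3 - 16 = -13)
H = 5 (H = 18 - 13 = 5)
d = 42111 (d = 43002 - 891 = 42111)
X(x) = x^(3/2)
d/((H + X(-5*3))²) = 42111/((5 + (-5*3)^(3/2))²) = 42111/((5 + (-1*15)^(3/2))²) = 42111/((5 + (-15)^(3/2))²) = 42111/((5 - 15*I*√15)²) = 42111/(5 - 15*I*√15)²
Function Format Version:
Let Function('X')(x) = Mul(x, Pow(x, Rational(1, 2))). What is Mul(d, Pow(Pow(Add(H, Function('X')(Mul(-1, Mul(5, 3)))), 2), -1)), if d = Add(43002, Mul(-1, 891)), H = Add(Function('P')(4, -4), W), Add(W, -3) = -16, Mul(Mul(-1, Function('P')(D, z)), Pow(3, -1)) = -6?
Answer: Mul(Rational(42111, 50), I, Pow(Add(Mul(-67, I), Mul(3, Pow(15, Rational(1, 2)))), -1)) ≈ Add(-12.203, Mul(2.1163, I))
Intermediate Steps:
Function('P')(D, z) = 18 (Function('P')(D, z) = Mul(-3, -6) = 18)
W = -13 (W = Add(3, -16) = -13)
H = 5 (H = Add(18, -13) = 5)
d = 42111 (d = Add(43002, -891) = 42111)
Function('X')(x) = Pow(x, Rational(3, 2))
Mul(d, Pow(Pow(Add(H, Function('X')(Mul(-1, Mul(5, 3)))), 2), -1)) = Mul(42111, Pow(Pow(Add(5, Pow(Mul(-1, Mul(5, 3)), Rational(3, 2))), 2), -1)) = Mul(42111, Pow(Pow(Add(5, Pow(Mul(-1, 15), Rational(3, 2))), 2), -1)) = Mul(42111, Pow(Pow(Add(5, Pow(-15, Rational(3, 2))), 2), -1)) = Mul(42111, Pow(Pow(Add(5, Mul(-15, I, Pow(15, Rational(1, 2)))), 2), -1)) = Mul(42111, Pow(Add(5, Mul(-15, I, Pow(15, Rational(1, 2)))), -2))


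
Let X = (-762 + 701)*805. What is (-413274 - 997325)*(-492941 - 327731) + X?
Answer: 1157639053423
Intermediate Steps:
X = -49105 (X = -61*805 = -49105)
(-413274 - 997325)*(-492941 - 327731) + X = (-413274 - 997325)*(-492941 - 327731) - 49105 = -1410599*(-820672) - 49105 = 1157639102528 - 49105 = 1157639053423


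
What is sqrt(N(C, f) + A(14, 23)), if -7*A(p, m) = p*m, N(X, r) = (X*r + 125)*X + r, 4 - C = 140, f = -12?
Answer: I*sqrt(239010) ≈ 488.89*I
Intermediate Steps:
C = -136 (C = 4 - 1*140 = 4 - 140 = -136)
N(X, r) = r + X*(125 + X*r) (N(X, r) = (125 + X*r)*X + r = X*(125 + X*r) + r = r + X*(125 + X*r))
A(p, m) = -m*p/7 (A(p, m) = -p*m/7 = -m*p/7)
sqrt(N(C, f) + A(14, 23)) = sqrt((-12 + 125*(-136) - 12*(-136)**2) - 1/7*23*14) = sqrt((-12 - 17000 - 12*18496) - 46) = sqrt((-12 - 17000 - 221952) - 46) = sqrt(-238964 - 46) = sqrt(-239010) = I*sqrt(239010)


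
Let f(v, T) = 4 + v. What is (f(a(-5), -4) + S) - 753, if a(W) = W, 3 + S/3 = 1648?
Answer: 4181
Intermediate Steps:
S = 4935 (S = -9 + 3*1648 = -9 + 4944 = 4935)
(f(a(-5), -4) + S) - 753 = ((4 - 5) + 4935) - 753 = (-1 + 4935) - 753 = 4934 - 753 = 4181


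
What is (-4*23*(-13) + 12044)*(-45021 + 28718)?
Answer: -215851720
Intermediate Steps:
(-4*23*(-13) + 12044)*(-45021 + 28718) = (-92*(-13) + 12044)*(-16303) = (1196 + 12044)*(-16303) = 13240*(-16303) = -215851720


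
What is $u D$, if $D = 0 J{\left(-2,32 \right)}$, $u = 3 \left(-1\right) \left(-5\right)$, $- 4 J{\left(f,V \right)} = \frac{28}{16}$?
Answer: $0$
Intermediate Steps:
$J{\left(f,V \right)} = - \frac{7}{16}$ ($J{\left(f,V \right)} = - \frac{28 \cdot \frac{1}{16}}{4} = \left(- \frac{1}{4}\right) \frac{7}{4} = - \frac{7}{16}$)
$u = 15$ ($u = \left(-3\right) \left(-5\right) = 15$)
$D = 0$ ($D = 0 \left(- \frac{7}{16}\right) = 0$)
$u D = 15 \cdot 0 = 0$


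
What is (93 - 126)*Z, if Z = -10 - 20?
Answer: 990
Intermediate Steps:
Z = -30
(93 - 126)*Z = (93 - 126)*(-30) = -33*(-30) = 990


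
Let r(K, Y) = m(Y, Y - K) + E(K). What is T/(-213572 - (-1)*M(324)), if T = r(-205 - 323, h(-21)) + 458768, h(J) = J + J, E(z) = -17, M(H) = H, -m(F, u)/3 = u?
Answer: -457293/213248 ≈ -2.1444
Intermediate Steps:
m(F, u) = -3*u
h(J) = 2*J
r(K, Y) = -17 - 3*Y + 3*K (r(K, Y) = -3*(Y - K) - 17 = (-3*Y + 3*K) - 17 = -17 - 3*Y + 3*K)
T = 457293 (T = (-17 - 6*(-21) + 3*(-205 - 323)) + 458768 = (-17 - 3*(-42) + 3*(-528)) + 458768 = (-17 + 126 - 1584) + 458768 = -1475 + 458768 = 457293)
T/(-213572 - (-1)*M(324)) = 457293/(-213572 - (-1)*324) = 457293/(-213572 - 1*(-324)) = 457293/(-213572 + 324) = 457293/(-213248) = 457293*(-1/213248) = -457293/213248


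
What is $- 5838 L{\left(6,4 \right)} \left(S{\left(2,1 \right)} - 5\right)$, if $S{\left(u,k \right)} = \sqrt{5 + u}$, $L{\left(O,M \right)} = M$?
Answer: $116760 - 23352 \sqrt{7} \approx 54976.0$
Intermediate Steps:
$- 5838 L{\left(6,4 \right)} \left(S{\left(2,1 \right)} - 5\right) = - 5838 \cdot 4 \left(\sqrt{5 + 2} - 5\right) = - 5838 \cdot 4 \left(\sqrt{7} - 5\right) = - 5838 \cdot 4 \left(-5 + \sqrt{7}\right) = - 5838 \left(-20 + 4 \sqrt{7}\right) = 116760 - 23352 \sqrt{7}$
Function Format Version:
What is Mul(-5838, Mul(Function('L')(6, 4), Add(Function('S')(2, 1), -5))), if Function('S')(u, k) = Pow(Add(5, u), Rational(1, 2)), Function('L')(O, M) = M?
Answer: Add(116760, Mul(-23352, Pow(7, Rational(1, 2)))) ≈ 54976.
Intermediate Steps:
Mul(-5838, Mul(Function('L')(6, 4), Add(Function('S')(2, 1), -5))) = Mul(-5838, Mul(4, Add(Pow(Add(5, 2), Rational(1, 2)), -5))) = Mul(-5838, Mul(4, Add(Pow(7, Rational(1, 2)), -5))) = Mul(-5838, Mul(4, Add(-5, Pow(7, Rational(1, 2))))) = Mul(-5838, Add(-20, Mul(4, Pow(7, Rational(1, 2))))) = Add(116760, Mul(-23352, Pow(7, Rational(1, 2))))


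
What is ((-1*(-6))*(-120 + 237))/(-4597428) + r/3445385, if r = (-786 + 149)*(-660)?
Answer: 64347733983/527996982326 ≈ 0.12187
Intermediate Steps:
r = 420420 (r = -637*(-660) = 420420)
((-1*(-6))*(-120 + 237))/(-4597428) + r/3445385 = ((-1*(-6))*(-120 + 237))/(-4597428) + 420420/3445385 = (6*117)*(-1/4597428) + 420420*(1/3445385) = 702*(-1/4597428) + 84084/689077 = -117/766238 + 84084/689077 = 64347733983/527996982326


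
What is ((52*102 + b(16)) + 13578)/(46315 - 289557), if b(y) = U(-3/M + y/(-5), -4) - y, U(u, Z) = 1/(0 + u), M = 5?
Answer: -358449/4621598 ≈ -0.077559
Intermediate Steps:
U(u, Z) = 1/u
b(y) = 1/(-3/5 - y/5) - y (b(y) = 1/(-3/5 + y/(-5)) - y = 1/(-3*1/5 + y*(-1/5)) - y = 1/(-3/5 - y/5) - y)
((52*102 + b(16)) + 13578)/(46315 - 289557) = ((52*102 + (-5 - 1*16*(3 + 16))/(3 + 16)) + 13578)/(46315 - 289557) = ((5304 + (-5 - 1*16*19)/19) + 13578)/(-243242) = ((5304 + (-5 - 304)/19) + 13578)*(-1/243242) = ((5304 + (1/19)*(-309)) + 13578)*(-1/243242) = ((5304 - 309/19) + 13578)*(-1/243242) = (100467/19 + 13578)*(-1/243242) = (358449/19)*(-1/243242) = -358449/4621598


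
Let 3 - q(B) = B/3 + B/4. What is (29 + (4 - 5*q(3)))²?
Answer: 11449/16 ≈ 715.56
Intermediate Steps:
q(B) = 3 - 7*B/12 (q(B) = 3 - (B/3 + B/4) = 3 - 7*B/12)
(29 + (4 - 5*q(3)))² = (29 + (4 - 5*(3 - 7/12*3)))² = (29 + (4 - 5*(3 - 7/4)))² = (29 + (4 - 5*5/4))² = (29 + (4 - 25/4))² = (29 - 9/4)² = (107/4)² = 11449/16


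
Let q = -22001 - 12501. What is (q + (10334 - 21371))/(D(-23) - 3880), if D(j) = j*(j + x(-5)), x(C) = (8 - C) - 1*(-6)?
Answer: 45539/3788 ≈ 12.022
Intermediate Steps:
q = -34502
x(C) = 14 - C (x(C) = (8 - C) + 6 = 14 - C)
D(j) = j*(19 + j) (D(j) = j*(j + (14 - 1*(-5))) = j*(j + (14 + 5)) = j*(j + 19) = j*(19 + j))
(q + (10334 - 21371))/(D(-23) - 3880) = (-34502 + (10334 - 21371))/(-23*(19 - 23) - 3880) = (-34502 - 11037)/(-23*(-4) - 3880) = -45539/(92 - 3880) = -45539/(-3788) = -45539*(-1/3788) = 45539/3788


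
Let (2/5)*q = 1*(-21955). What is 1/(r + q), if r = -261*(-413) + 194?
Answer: 2/106199 ≈ 1.8833e-5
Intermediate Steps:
q = -109775/2 (q = 5*(1*(-21955))/2 = (5/2)*(-21955) = -109775/2 ≈ -54888.)
r = 107987 (r = 107793 + 194 = 107987)
1/(r + q) = 1/(107987 - 109775/2) = 1/(106199/2) = 2/106199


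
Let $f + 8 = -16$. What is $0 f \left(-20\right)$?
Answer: $0$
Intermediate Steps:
$f = -24$ ($f = -8 - 16 = -24$)
$0 f \left(-20\right) = 0 \left(-24\right) \left(-20\right) = 0 \left(-20\right) = 0$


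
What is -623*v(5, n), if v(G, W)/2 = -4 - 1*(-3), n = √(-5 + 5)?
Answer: 1246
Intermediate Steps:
n = 0 (n = √0 = 0)
v(G, W) = -2 (v(G, W) = 2*(-4 - 1*(-3)) = 2*(-4 + 3) = 2*(-1) = -2)
-623*v(5, n) = -623*(-2) = 1246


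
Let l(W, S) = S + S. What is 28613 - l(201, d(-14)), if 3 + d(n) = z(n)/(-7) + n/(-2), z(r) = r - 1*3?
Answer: 200201/7 ≈ 28600.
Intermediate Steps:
z(r) = -3 + r (z(r) = r - 3 = -3 + r)
d(n) = -18/7 - 9*n/14 (d(n) = -3 + ((-3 + n)/(-7) + n/(-2)) = -3 + ((-3 + n)*(-⅐) + n*(-½)) = -3 + ((3/7 - n/7) - n/2) = -3 + (3/7 - 9*n/14) = -18/7 - 9*n/14)
l(W, S) = 2*S
28613 - l(201, d(-14)) = 28613 - 2*(-18/7 - 9/14*(-14)) = 28613 - 2*(-18/7 + 9) = 28613 - 2*45/7 = 28613 - 1*90/7 = 28613 - 90/7 = 200201/7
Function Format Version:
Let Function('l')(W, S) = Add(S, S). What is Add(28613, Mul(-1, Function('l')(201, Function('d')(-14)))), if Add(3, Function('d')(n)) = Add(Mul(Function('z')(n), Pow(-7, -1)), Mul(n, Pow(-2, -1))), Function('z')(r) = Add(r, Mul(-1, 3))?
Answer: Rational(200201, 7) ≈ 28600.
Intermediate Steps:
Function('z')(r) = Add(-3, r) (Function('z')(r) = Add(r, -3) = Add(-3, r))
Function('d')(n) = Add(Rational(-18, 7), Mul(Rational(-9, 14), n)) (Function('d')(n) = Add(-3, Add(Mul(Add(-3, n), Pow(-7, -1)), Mul(n, Pow(-2, -1)))) = Add(-3, Add(Mul(Add(-3, n), Rational(-1, 7)), Mul(n, Rational(-1, 2)))) = Add(-3, Add(Add(Rational(3, 7), Mul(Rational(-1, 7), n)), Mul(Rational(-1, 2), n))) = Add(-3, Add(Rational(3, 7), Mul(Rational(-9, 14), n))) = Add(Rational(-18, 7), Mul(Rational(-9, 14), n)))
Function('l')(W, S) = Mul(2, S)
Add(28613, Mul(-1, Function('l')(201, Function('d')(-14)))) = Add(28613, Mul(-1, Mul(2, Add(Rational(-18, 7), Mul(Rational(-9, 14), -14))))) = Add(28613, Mul(-1, Mul(2, Add(Rational(-18, 7), 9)))) = Add(28613, Mul(-1, Mul(2, Rational(45, 7)))) = Add(28613, Mul(-1, Rational(90, 7))) = Add(28613, Rational(-90, 7)) = Rational(200201, 7)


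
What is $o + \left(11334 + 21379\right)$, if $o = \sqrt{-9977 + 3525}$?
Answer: $32713 + 2 i \sqrt{1613} \approx 32713.0 + 80.324 i$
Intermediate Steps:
$o = 2 i \sqrt{1613}$ ($o = \sqrt{-6452} = 2 i \sqrt{1613} \approx 80.324 i$)
$o + \left(11334 + 21379\right) = 2 i \sqrt{1613} + \left(11334 + 21379\right) = 2 i \sqrt{1613} + 32713 = 32713 + 2 i \sqrt{1613}$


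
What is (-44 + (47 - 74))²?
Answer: 5041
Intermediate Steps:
(-44 + (47 - 74))² = (-44 - 27)² = (-71)² = 5041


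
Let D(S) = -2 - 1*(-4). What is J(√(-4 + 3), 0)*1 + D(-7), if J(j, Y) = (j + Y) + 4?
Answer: 6 + I ≈ 6.0 + 1.0*I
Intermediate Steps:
D(S) = 2 (D(S) = -2 + 4 = 2)
J(j, Y) = 4 + Y + j (J(j, Y) = (Y + j) + 4 = 4 + Y + j)
J(√(-4 + 3), 0)*1 + D(-7) = (4 + 0 + √(-4 + 3))*1 + 2 = (4 + 0 + √(-1))*1 + 2 = (4 + 0 + I)*1 + 2 = (4 + I)*1 + 2 = (4 + I) + 2 = 6 + I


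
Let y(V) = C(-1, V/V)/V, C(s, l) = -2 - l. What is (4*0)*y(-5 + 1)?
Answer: 0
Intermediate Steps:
y(V) = -3/V (y(V) = (-2 - V/V)/V = (-2 - 1*1)/V = (-2 - 1)/V = -3/V)
(4*0)*y(-5 + 1) = (4*0)*(-3/(-5 + 1)) = 0*(-3/(-4)) = 0*(-3*(-¼)) = 0*(¾) = 0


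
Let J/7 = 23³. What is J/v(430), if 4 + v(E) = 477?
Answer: 85169/473 ≈ 180.06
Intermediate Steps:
v(E) = 473 (v(E) = -4 + 477 = 473)
J = 85169 (J = 7*23³ = 7*12167 = 85169)
J/v(430) = 85169/473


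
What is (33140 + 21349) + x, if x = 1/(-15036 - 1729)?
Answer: 913508084/16765 ≈ 54489.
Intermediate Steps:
x = -1/16765 (x = 1/(-16765) = -1/16765 ≈ -5.9648e-5)
(33140 + 21349) + x = (33140 + 21349) - 1/16765 = 54489 - 1/16765 = 913508084/16765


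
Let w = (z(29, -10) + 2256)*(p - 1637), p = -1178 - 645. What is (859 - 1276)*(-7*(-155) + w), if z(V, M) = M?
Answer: 3240121275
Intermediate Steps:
p = -1823
w = -7771160 (w = (-10 + 2256)*(-1823 - 1637) = 2246*(-3460) = -7771160)
(859 - 1276)*(-7*(-155) + w) = (859 - 1276)*(-7*(-155) - 7771160) = -417*(1085 - 7771160) = -417*(-7770075) = 3240121275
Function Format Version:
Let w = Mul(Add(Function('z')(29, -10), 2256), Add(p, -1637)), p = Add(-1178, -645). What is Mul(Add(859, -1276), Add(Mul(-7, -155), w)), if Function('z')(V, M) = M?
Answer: 3240121275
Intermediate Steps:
p = -1823
w = -7771160 (w = Mul(Add(-10, 2256), Add(-1823, -1637)) = Mul(2246, -3460) = -7771160)
Mul(Add(859, -1276), Add(Mul(-7, -155), w)) = Mul(Add(859, -1276), Add(Mul(-7, -155), -7771160)) = Mul(-417, Add(1085, -7771160)) = Mul(-417, -7770075) = 3240121275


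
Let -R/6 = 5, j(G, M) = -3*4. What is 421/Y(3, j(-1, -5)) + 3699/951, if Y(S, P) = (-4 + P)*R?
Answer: 725297/152160 ≈ 4.7667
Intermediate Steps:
j(G, M) = -12
R = -30 (R = -6*5 = -30)
Y(S, P) = 120 - 30*P (Y(S, P) = (-4 + P)*(-30) = 120 - 30*P)
421/Y(3, j(-1, -5)) + 3699/951 = 421/(120 - 30*(-12)) + 3699/951 = 421/(120 + 360) + 3699*(1/951) = 421/480 + 1233/317 = 725297/152160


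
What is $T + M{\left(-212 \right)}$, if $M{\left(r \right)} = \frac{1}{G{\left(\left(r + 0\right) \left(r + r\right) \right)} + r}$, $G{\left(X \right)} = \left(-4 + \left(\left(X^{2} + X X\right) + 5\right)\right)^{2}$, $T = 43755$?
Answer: $\frac{11426008679993864037257296}{261136068563452497709} \approx 43755.0$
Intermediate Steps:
$G{\left(X \right)} = \left(1 + 2 X^{2}\right)^{2}$ ($G{\left(X \right)} = \left(-4 + \left(\left(X^{2} + X^{2}\right) + 5\right)\right)^{2} = \left(-4 + \left(2 X^{2} + 5\right)\right)^{2} = \left(-4 + \left(5 + 2 X^{2}\right)\right)^{2} = \left(1 + 2 X^{2}\right)^{2}$)
$M{\left(r \right)} = \frac{1}{r + \left(1 + 8 r^{4}\right)^{2}}$ ($M{\left(r \right)} = \frac{1}{\left(1 + 2 \left(\left(r + 0\right) \left(r + r\right)\right)^{2}\right)^{2} + r} = \frac{1}{\left(1 + 2 \left(r 2 r\right)^{2}\right)^{2} + r} = \frac{1}{\left(1 + 2 \left(2 r^{2}\right)^{2}\right)^{2} + r} = \frac{1}{\left(1 + 2 \cdot 4 r^{4}\right)^{2} + r} = \frac{1}{\left(1 + 8 r^{4}\right)^{2} + r} = \frac{1}{r + \left(1 + 8 r^{4}\right)^{2}}$)
$T + M{\left(-212 \right)} = 43755 + \frac{1}{-212 + \left(1 + 8 \left(-212\right)^{4}\right)^{2}} = 43755 + \frac{1}{-212 + \left(1 + 8 \cdot 2019963136\right)^{2}} = 43755 + \frac{1}{-212 + \left(1 + 16159705088\right)^{2}} = 43755 + \frac{1}{-212 + 16159705089^{2}} = 43755 + \frac{1}{-212 + 261136068563452497921} = 43755 + \frac{1}{261136068563452497709} = \frac{11426008679993864037257296}{261136068563452497709}$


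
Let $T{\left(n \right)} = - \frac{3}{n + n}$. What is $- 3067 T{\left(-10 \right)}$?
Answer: $- \frac{9201}{20} \approx -460.05$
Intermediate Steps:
$T{\left(n \right)} = - \frac{3}{2 n}$
$- 3067 T{\left(-10 \right)} = - 3067 \left(- \frac{3}{2 \left(-10\right)}\right) = - 3067 \left(\left(- \frac{3}{2}\right) \left(- \frac{1}{10}\right)\right) = \left(-3067\right) \frac{3}{20} = - \frac{9201}{20}$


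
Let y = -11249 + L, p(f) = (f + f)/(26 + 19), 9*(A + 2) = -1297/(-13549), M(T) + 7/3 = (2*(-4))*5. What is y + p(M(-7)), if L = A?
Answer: -20582794856/1829115 ≈ -11253.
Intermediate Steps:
M(T) = -127/3 (M(T) = -7/3 + (2*(-4))*5 = -7/3 - 8*5 = -7/3 - 40 = -127/3)
A = -242585/121941 (A = -2 + (-1297/(-13549))/9 = -2 + (-1297*(-1/13549))/9 = -2 + (⅑)*(1297/13549) = -2 + 1297/121941 = -242585/121941 ≈ -1.9894)
L = -242585/121941 ≈ -1.9894
p(f) = 2*f/45 (p(f) = (2*f)/45 = (2*f)*(1/45) = 2*f/45)
y = -1371956894/121941 (y = -11249 - 242585/121941 = -1371956894/121941 ≈ -11251.)
y + p(M(-7)) = -1371956894/121941 + (2/45)*(-127/3) = -1371956894/121941 - 254/135 = -20582794856/1829115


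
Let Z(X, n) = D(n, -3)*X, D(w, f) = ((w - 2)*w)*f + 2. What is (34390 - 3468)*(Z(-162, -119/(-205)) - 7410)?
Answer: -10570717982568/42025 ≈ -2.5153e+8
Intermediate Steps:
D(w, f) = 2 + f*w*(-2 + w) (D(w, f) = ((-2 + w)*w)*f + 2 = (w*(-2 + w))*f + 2 = f*w*(-2 + w) + 2 = 2 + f*w*(-2 + w))
Z(X, n) = X*(2 - 3*n**2 + 6*n) (Z(X, n) = (2 - 3*n**2 - 2*(-3)*n)*X = (2 - 3*n**2 + 6*n)*X = X*(2 - 3*n**2 + 6*n))
(34390 - 3468)*(Z(-162, -119/(-205)) - 7410) = (34390 - 3468)*(-162*(2 - 3*(-119/(-205))**2 + 6*(-119/(-205))) - 7410) = 30922*(-162*(2 - 3*(-119*(-1/205))**2 + 6*(-119*(-1/205))) - 7410) = 30922*(-162*(2 - 3*(119/205)**2 + 6*(119/205)) - 7410) = 30922*(-162*(2 - 3*14161/42025 + 714/205) - 7410) = 30922*(-162*(2 - 42483/42025 + 714/205) - 7410) = 30922*(-162*187937/42025 - 7410) = 30922*(-30445794/42025 - 7410) = 30922*(-341851044/42025) = -10570717982568/42025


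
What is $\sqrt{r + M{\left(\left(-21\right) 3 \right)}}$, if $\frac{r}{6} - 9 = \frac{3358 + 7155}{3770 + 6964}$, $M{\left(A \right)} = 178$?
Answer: $\frac{\sqrt{761328629}}{1789} \approx 15.423$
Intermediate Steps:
$r = \frac{107119}{1789}$ ($r = 54 + 6 \frac{3358 + 7155}{3770 + 6964} = 54 + 6 \cdot \frac{10513}{10734} = 54 + \frac{10513}{1789} = \frac{107119}{1789} \approx 59.876$)
$\sqrt{r + M{\left(\left(-21\right) 3 \right)}} = \sqrt{\frac{107119}{1789} + 178} = \sqrt{\frac{425561}{1789}} = \frac{\sqrt{761328629}}{1789}$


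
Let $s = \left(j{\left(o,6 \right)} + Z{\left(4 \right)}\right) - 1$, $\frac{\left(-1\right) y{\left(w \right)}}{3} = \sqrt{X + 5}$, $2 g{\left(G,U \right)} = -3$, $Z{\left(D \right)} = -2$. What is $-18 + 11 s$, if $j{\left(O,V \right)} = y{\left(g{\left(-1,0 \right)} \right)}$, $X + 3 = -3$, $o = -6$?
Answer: $-51 - 33 i \approx -51.0 - 33.0 i$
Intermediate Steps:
$X = -6$ ($X = -3 - 3 = -6$)
$g{\left(G,U \right)} = - \frac{3}{2}$ ($g{\left(G,U \right)} = \frac{1}{2} \left(-3\right) = - \frac{3}{2}$)
$y{\left(w \right)} = - 3 i$ ($y{\left(w \right)} = - 3 \sqrt{-6 + 5} = - 3 \sqrt{-1} = - 3 i$)
$j{\left(O,V \right)} = - 3 i$
$s = -3 - 3 i$ ($s = \left(- 3 i - 2\right) - 1 = \left(-2 - 3 i\right) - 1 = -3 - 3 i \approx -3.0 - 3.0 i$)
$-18 + 11 s = -18 + 11 \left(-3 - 3 i\right) = -18 - \left(33 + 33 i\right) = -51 - 33 i$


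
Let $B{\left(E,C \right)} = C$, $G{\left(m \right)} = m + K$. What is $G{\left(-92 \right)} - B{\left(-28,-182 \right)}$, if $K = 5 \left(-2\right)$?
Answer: $80$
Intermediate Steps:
$K = -10$
$G{\left(m \right)} = -10 + m$ ($G{\left(m \right)} = m - 10 = -10 + m$)
$G{\left(-92 \right)} - B{\left(-28,-182 \right)} = \left(-10 - 92\right) - -182 = -102 + 182 = 80$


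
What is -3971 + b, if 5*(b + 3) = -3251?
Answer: -23121/5 ≈ -4624.2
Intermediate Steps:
b = -3266/5 (b = -3 + (1/5)*(-3251) = -3 - 3251/5 = -3266/5 ≈ -653.20)
-3971 + b = -3971 - 3266/5 = -23121/5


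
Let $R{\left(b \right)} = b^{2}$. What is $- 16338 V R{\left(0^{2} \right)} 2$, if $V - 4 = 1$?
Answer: $0$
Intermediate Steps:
$V = 5$ ($V = 4 + 1 = 5$)
$- 16338 V R{\left(0^{2} \right)} 2 = - 16338 \cdot 5 \left(0^{2}\right)^{2} \cdot 2 = - 16338 \cdot 5 \cdot 0^{2} \cdot 2 = - 16338 \cdot 5 \cdot 0 \cdot 2 = - 16338 \cdot 0 \cdot 2 = \left(-16338\right) 0 = 0$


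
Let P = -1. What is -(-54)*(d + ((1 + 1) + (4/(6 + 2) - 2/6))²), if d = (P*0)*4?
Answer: 507/2 ≈ 253.50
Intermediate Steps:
d = 0 (d = -1*0*4 = 0*4 = 0)
-(-54)*(d + ((1 + 1) + (4/(6 + 2) - 2/6))²) = -(-54)*(0 + ((1 + 1) + (4/(6 + 2) - 2/6))²) = -(-54)*(0 + (2 + (4/8 - 2*⅙))²) = -(-54)*(0 + (2 + (4*(⅛) - ⅓))²) = -(-54)*(0 + (2 + (½ - ⅓))²) = -(-54)*(0 + (2 + ⅙)²) = -(-54)*(0 + (13/6)²) = -(-54)*(0 + 169/36) = -(-54)*169/36 = -1*(-507/2) = 507/2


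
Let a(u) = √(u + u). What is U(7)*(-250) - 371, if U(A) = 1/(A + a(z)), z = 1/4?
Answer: -39487/97 + 250*√2/97 ≈ -403.44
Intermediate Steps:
z = ¼ ≈ 0.25000
a(u) = √2*√u (a(u) = √(2*u) = √2*√u)
U(A) = 1/(A + √2/2) (U(A) = 1/(A + √2*√(¼)) = 1/(A + √2*(½)) = 1/(A + √2/2))
U(7)*(-250) - 371 = (2/(√2 + 2*7))*(-250) - 371 = (2/(√2 + 14))*(-250) - 371 = (2/(14 + √2))*(-250) - 371 = -500/(14 + √2) - 371 = -371 - 500/(14 + √2)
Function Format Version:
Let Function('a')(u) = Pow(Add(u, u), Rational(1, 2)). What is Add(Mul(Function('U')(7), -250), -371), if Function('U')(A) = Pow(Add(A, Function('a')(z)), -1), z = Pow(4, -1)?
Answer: Add(Rational(-39487, 97), Mul(Rational(250, 97), Pow(2, Rational(1, 2)))) ≈ -403.44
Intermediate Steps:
z = Rational(1, 4) ≈ 0.25000
Function('a')(u) = Mul(Pow(2, Rational(1, 2)), Pow(u, Rational(1, 2))) (Function('a')(u) = Pow(Mul(2, u), Rational(1, 2)) = Mul(Pow(2, Rational(1, 2)), Pow(u, Rational(1, 2))))
Function('U')(A) = Pow(Add(A, Mul(Rational(1, 2), Pow(2, Rational(1, 2)))), -1) (Function('U')(A) = Pow(Add(A, Mul(Pow(2, Rational(1, 2)), Pow(Rational(1, 4), Rational(1, 2)))), -1) = Pow(Add(A, Mul(Pow(2, Rational(1, 2)), Rational(1, 2))), -1) = Pow(Add(A, Mul(Rational(1, 2), Pow(2, Rational(1, 2)))), -1))
Add(Mul(Function('U')(7), -250), -371) = Add(Mul(Mul(2, Pow(Add(Pow(2, Rational(1, 2)), Mul(2, 7)), -1)), -250), -371) = Add(Mul(Mul(2, Pow(Add(Pow(2, Rational(1, 2)), 14), -1)), -250), -371) = Add(Mul(Mul(2, Pow(Add(14, Pow(2, Rational(1, 2))), -1)), -250), -371) = Add(Mul(-500, Pow(Add(14, Pow(2, Rational(1, 2))), -1)), -371) = Add(-371, Mul(-500, Pow(Add(14, Pow(2, Rational(1, 2))), -1)))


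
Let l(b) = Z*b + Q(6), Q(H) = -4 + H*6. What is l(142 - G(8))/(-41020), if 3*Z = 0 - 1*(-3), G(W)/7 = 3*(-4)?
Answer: -129/20510 ≈ -0.0062896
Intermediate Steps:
Q(H) = -4 + 6*H
G(W) = -84 (G(W) = 7*(3*(-4)) = 7*(-12) = -84)
Z = 1 (Z = (0 - 1*(-3))/3 = (0 + 3)/3 = (⅓)*3 = 1)
l(b) = 32 + b (l(b) = 1*b + (-4 + 6*6) = b + (-4 + 36) = b + 32 = 32 + b)
l(142 - G(8))/(-41020) = (32 + (142 - 1*(-84)))/(-41020) = (32 + (142 + 84))*(-1/41020) = (32 + 226)*(-1/41020) = 258*(-1/41020) = -129/20510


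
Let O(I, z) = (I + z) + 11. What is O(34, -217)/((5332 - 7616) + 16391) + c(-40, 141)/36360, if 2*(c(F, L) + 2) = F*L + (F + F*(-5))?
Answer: -7489219/85488420 ≈ -0.087605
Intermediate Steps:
O(I, z) = 11 + I + z
c(F, L) = -2 - 2*F + F*L/2 (c(F, L) = -2 + (F*L + (F + F*(-5)))/2 = -2 + (F*L + (F - 5*F))/2 = -2 + (F*L - 4*F)/2 = -2 + (-4*F + F*L)/2 = -2 + (-2*F + F*L/2) = -2 - 2*F + F*L/2)
O(34, -217)/((5332 - 7616) + 16391) + c(-40, 141)/36360 = (11 + 34 - 217)/((5332 - 7616) + 16391) + (-2 - 2*(-40) + (½)*(-40)*141)/36360 = -172/(-2284 + 16391) + (-2 + 80 - 2820)*(1/36360) = -172/14107 - 2742*1/36360 = -172*1/14107 - 457/6060 = -172/14107 - 457/6060 = -7489219/85488420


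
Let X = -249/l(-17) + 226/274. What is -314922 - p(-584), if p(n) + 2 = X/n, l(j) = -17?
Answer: -214166996543/680068 ≈ -3.1492e+5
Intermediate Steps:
X = 36034/2329 (X = -249/(-17) + 226/274 = -249*(-1/17) + 226*(1/274) = 249/17 + 113/137 = 36034/2329 ≈ 15.472)
p(n) = -2 + 36034/(2329*n)
-314922 - p(-584) = -314922 - (-2 + (36034/2329)/(-584)) = -314922 - (-2 + (36034/2329)*(-1/584)) = -314922 - (-2 - 18017/680068) = -314922 - 1*(-1378153/680068) = -314922 + 1378153/680068 = -214166996543/680068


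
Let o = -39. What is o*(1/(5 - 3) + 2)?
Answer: -195/2 ≈ -97.500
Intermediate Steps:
o*(1/(5 - 3) + 2) = -39*(1/(5 - 3) + 2) = -39*(1/2 + 2) = -39*(½ + 2) = -39*5/2 = -195/2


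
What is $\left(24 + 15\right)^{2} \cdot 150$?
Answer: $228150$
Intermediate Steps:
$\left(24 + 15\right)^{2} \cdot 150 = 39^{2} \cdot 150 = 1521 \cdot 150 = 228150$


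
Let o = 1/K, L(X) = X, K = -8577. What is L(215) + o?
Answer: 1844054/8577 ≈ 215.00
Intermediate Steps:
o = -1/8577 (o = 1/(-8577) = -1/8577 ≈ -0.00011659)
L(215) + o = 215 - 1/8577 = 1844054/8577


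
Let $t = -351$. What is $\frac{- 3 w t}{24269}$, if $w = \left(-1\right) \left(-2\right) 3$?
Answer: $\frac{6318}{24269} \approx 0.26033$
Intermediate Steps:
$w = 6$ ($w = 2 \cdot 3 = 6$)
$\frac{- 3 w t}{24269} = \frac{\left(-3\right) 6 \left(-351\right)}{24269} = \left(-18\right) \left(-351\right) \frac{1}{24269} = 6318 \cdot \frac{1}{24269} = \frac{6318}{24269}$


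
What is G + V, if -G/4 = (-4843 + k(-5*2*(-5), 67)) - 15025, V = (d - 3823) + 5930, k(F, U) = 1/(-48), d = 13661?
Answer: 1142881/12 ≈ 95240.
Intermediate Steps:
k(F, U) = -1/48
V = 15768 (V = (13661 - 3823) + 5930 = 9838 + 5930 = 15768)
G = 953665/12 (G = -4*((-4843 - 1/48) - 15025) = -4*(-232465/48 - 15025) = -4*(-953665/48) = 953665/12 ≈ 79472.)
G + V = 953665/12 + 15768 = 1142881/12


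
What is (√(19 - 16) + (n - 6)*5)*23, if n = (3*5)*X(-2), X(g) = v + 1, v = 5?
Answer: 9660 + 23*√3 ≈ 9699.8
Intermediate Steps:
X(g) = 6 (X(g) = 5 + 1 = 6)
n = 90 (n = (3*5)*6 = 15*6 = 90)
(√(19 - 16) + (n - 6)*5)*23 = (√(19 - 16) + (90 - 6)*5)*23 = (√3 + 84*5)*23 = (√3 + 420)*23 = (420 + √3)*23 = 9660 + 23*√3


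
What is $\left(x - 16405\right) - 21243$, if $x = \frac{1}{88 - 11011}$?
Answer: $- \frac{411229105}{10923} \approx -37648.0$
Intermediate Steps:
$x = - \frac{1}{10923}$ ($x = \frac{1}{-10923} = - \frac{1}{10923} \approx -9.155 \cdot 10^{-5}$)
$\left(x - 16405\right) - 21243 = \left(- \frac{1}{10923} - 16405\right) - 21243 = - \frac{179191816}{10923} - 21243 = - \frac{411229105}{10923}$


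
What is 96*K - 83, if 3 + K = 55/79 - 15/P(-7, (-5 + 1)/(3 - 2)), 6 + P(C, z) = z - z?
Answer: -5069/79 ≈ -64.165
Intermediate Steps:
P(C, z) = -6 (P(C, z) = -6 + (z - z) = -6 + 0 = -6)
K = 31/158 (K = -3 + (55/79 - 15/(-6)) = -3 + (55*(1/79) - 15*(-1/6)) = -3 + (55/79 + 5/2) = -3 + 505/158 = 31/158 ≈ 0.19620)
96*K - 83 = 96*(31/158) - 83 = 1488/79 - 83 = -5069/79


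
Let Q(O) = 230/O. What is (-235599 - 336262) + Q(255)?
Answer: -29164865/51 ≈ -5.7186e+5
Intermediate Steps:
(-235599 - 336262) + Q(255) = (-235599 - 336262) + 230/255 = -571861 + 230*(1/255) = -571861 + 46/51 = -29164865/51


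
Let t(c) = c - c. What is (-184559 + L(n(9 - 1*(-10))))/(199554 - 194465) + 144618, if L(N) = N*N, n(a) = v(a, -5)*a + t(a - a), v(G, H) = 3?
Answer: 735779692/5089 ≈ 1.4458e+5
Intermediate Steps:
t(c) = 0
n(a) = 3*a (n(a) = 3*a + 0 = 3*a)
L(N) = N²
(-184559 + L(n(9 - 1*(-10))))/(199554 - 194465) + 144618 = (-184559 + (3*(9 - 1*(-10)))²)/(199554 - 194465) + 144618 = (-184559 + (3*(9 + 10))²)/5089 + 144618 = (-184559 + (3*19)²)*(1/5089) + 144618 = (-184559 + 57²)*(1/5089) + 144618 = (-184559 + 3249)*(1/5089) + 144618 = -181310*1/5089 + 144618 = -181310/5089 + 144618 = 735779692/5089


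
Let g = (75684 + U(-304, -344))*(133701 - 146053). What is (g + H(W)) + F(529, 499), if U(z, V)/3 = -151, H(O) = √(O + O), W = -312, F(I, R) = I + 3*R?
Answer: -929251286 + 4*I*√39 ≈ -9.2925e+8 + 24.98*I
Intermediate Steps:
H(O) = √2*√O (H(O) = √(2*O) = √2*√O)
U(z, V) = -453 (U(z, V) = 3*(-151) = -453)
g = -929253312 (g = (75684 - 453)*(133701 - 146053) = 75231*(-12352) = -929253312)
(g + H(W)) + F(529, 499) = (-929253312 + √2*√(-312)) + (529 + 3*499) = (-929253312 + √2*(2*I*√78)) + (529 + 1497) = (-929253312 + 4*I*√39) + 2026 = -929251286 + 4*I*√39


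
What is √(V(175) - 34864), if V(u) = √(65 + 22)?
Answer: √(-34864 + √87) ≈ 186.69*I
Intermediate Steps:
V(u) = √87
√(V(175) - 34864) = √(√87 - 34864) = √(-34864 + √87)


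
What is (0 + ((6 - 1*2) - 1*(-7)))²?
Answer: 121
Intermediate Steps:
(0 + ((6 - 1*2) - 1*(-7)))² = (0 + ((6 - 2) + 7))² = (0 + (4 + 7))² = (0 + 11)² = 11² = 121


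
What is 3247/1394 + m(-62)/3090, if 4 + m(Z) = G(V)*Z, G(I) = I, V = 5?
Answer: 282221/126690 ≈ 2.2276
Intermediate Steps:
m(Z) = -4 + 5*Z
3247/1394 + m(-62)/3090 = 3247/1394 + (-4 + 5*(-62))/3090 = 3247*(1/1394) + (-4 - 310)*(1/3090) = 191/82 - 314*1/3090 = 191/82 - 157/1545 = 282221/126690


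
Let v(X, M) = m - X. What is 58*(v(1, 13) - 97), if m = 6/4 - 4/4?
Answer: -5655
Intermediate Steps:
m = ½ (m = 6*(¼) - 4*¼ = 3/2 - 1 = ½ ≈ 0.50000)
v(X, M) = ½ - X
58*(v(1, 13) - 97) = 58*((½ - 1*1) - 97) = 58*((½ - 1) - 97) = 58*(-½ - 97) = 58*(-195/2) = -5655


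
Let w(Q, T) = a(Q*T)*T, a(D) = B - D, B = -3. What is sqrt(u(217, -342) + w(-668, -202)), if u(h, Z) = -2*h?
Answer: 2*sqrt(6814311) ≈ 5220.8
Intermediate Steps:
a(D) = -3 - D
w(Q, T) = T*(-3 - Q*T) (w(Q, T) = (-3 - Q*T)*T = T*(-3 - Q*T))
sqrt(u(217, -342) + w(-668, -202)) = sqrt(-2*217 - 1*(-202)*(3 - 668*(-202))) = sqrt(-434 - 1*(-202)*(3 + 134936)) = sqrt(-434 - 1*(-202)*134939) = sqrt(-434 + 27257678) = sqrt(27257244) = 2*sqrt(6814311)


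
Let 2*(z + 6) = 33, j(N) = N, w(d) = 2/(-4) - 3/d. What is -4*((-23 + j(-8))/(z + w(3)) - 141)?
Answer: 5200/9 ≈ 577.78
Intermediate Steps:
w(d) = -1/2 - 3/d (w(d) = 2*(-1/4) - 3/d = -1/2 - 3/d)
z = 21/2 (z = -6 + (1/2)*33 = -6 + 33/2 = 21/2 ≈ 10.500)
-4*((-23 + j(-8))/(z + w(3)) - 141) = -4*((-23 - 8)/(21/2 + (1/2)*(-6 - 1*3)/3) - 141) = -4*(-31/(21/2 + (1/2)*(1/3)*(-6 - 3)) - 141) = -4*(-31/(21/2 + (1/2)*(1/3)*(-9)) - 141) = -4*(-31/(21/2 - 3/2) - 141) = -4*(-31/9 - 141) = -4*(-1300/9) = 5200/9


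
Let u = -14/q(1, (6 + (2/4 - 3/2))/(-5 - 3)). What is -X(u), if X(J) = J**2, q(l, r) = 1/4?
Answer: -3136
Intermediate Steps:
q(l, r) = 1/4
u = -56 (u = -14/1/4 = -14*4 = -56)
-X(u) = -1*(-56)**2 = -1*3136 = -3136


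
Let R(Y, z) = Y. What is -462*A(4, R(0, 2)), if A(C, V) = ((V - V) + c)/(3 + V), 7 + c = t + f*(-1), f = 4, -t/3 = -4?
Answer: -154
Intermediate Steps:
t = 12 (t = -3*(-4) = 12)
c = 1 (c = -7 + (12 + 4*(-1)) = -7 + (12 - 4) = -7 + 8 = 1)
A(C, V) = 1/(3 + V) (A(C, V) = ((V - V) + 1)/(3 + V) = (0 + 1)/(3 + V) = 1/(3 + V))
-462*A(4, R(0, 2)) = -462/(3 + 0) = -462/3 = -462*⅓ = -154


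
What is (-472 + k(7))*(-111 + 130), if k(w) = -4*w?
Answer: -9500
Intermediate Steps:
(-472 + k(7))*(-111 + 130) = (-472 - 4*7)*(-111 + 130) = (-472 - 28)*19 = -500*19 = -9500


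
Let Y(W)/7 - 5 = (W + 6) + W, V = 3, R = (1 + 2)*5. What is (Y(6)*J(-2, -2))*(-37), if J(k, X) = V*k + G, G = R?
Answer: -53613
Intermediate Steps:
R = 15 (R = 3*5 = 15)
G = 15
Y(W) = 77 + 14*W (Y(W) = 35 + 7*((W + 6) + W) = 35 + 7*((6 + W) + W) = 35 + 7*(6 + 2*W) = 35 + (42 + 14*W) = 77 + 14*W)
J(k, X) = 15 + 3*k (J(k, X) = 3*k + 15 = 15 + 3*k)
(Y(6)*J(-2, -2))*(-37) = ((77 + 14*6)*(15 + 3*(-2)))*(-37) = ((77 + 84)*(15 - 6))*(-37) = (161*9)*(-37) = 1449*(-37) = -53613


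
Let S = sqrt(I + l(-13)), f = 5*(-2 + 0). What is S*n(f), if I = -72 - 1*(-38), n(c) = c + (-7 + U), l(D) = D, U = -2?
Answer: -19*I*sqrt(47) ≈ -130.26*I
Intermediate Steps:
f = -10 (f = 5*(-2) = -10)
n(c) = -9 + c (n(c) = c + (-7 - 2) = c - 9 = -9 + c)
I = -34 (I = -72 + 38 = -34)
S = I*sqrt(47) (S = sqrt(-34 - 13) = sqrt(-47) = I*sqrt(47) ≈ 6.8557*I)
S*n(f) = (I*sqrt(47))*(-9 - 10) = (I*sqrt(47))*(-19) = -19*I*sqrt(47)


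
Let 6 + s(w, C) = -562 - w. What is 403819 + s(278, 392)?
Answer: 402973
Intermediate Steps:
s(w, C) = -568 - w (s(w, C) = -6 + (-562 - w) = -568 - w)
403819 + s(278, 392) = 403819 + (-568 - 1*278) = 403819 + (-568 - 278) = 403819 - 846 = 402973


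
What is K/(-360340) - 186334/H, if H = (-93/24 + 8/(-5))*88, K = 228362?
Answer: 167583921871/434029530 ≈ 386.11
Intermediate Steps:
H = -2409/5 (H = (-93*1/24 + 8*(-⅕))*88 = (-31/8 - 8/5)*88 = -219/40*88 = -2409/5 ≈ -481.80)
K/(-360340) - 186334/H = 228362/(-360340) - 186334/(-2409/5) = 228362*(-1/360340) - 186334*(-5/2409) = -114181/180170 + 931670/2409 = 167583921871/434029530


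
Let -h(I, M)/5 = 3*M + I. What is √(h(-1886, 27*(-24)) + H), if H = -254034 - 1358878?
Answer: I*√1593762 ≈ 1262.4*I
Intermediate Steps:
h(I, M) = -15*M - 5*I (h(I, M) = -5*(3*M + I) = -5*(I + 3*M) = -15*M - 5*I)
H = -1612912
√(h(-1886, 27*(-24)) + H) = √((-405*(-24) - 5*(-1886)) - 1612912) = √((-15*(-648) + 9430) - 1612912) = √((9720 + 9430) - 1612912) = √(19150 - 1612912) = √(-1593762) = I*√1593762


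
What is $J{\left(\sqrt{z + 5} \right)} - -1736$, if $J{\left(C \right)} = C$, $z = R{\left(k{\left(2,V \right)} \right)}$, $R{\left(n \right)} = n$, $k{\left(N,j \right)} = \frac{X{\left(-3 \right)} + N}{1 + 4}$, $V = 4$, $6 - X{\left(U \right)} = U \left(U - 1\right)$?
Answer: $1736 + \frac{\sqrt{105}}{5} \approx 1738.0$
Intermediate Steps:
$X{\left(U \right)} = 6 - U \left(-1 + U\right)$ ($X{\left(U \right)} = 6 - U \left(U - 1\right) = 6 - U \left(-1 + U\right)$)
$k{\left(N,j \right)} = - \frac{6}{5} + \frac{N}{5}$ ($k{\left(N,j \right)} = \frac{\left(6 - 3 - \left(-3\right)^{2}\right) + N}{1 + 4} = \frac{\left(6 - 3 - 9\right) + N}{5} = \left(\left(6 - 3 - 9\right) + N\right) \frac{1}{5} = \left(-6 + N\right) \frac{1}{5} = - \frac{6}{5} + \frac{N}{5}$)
$z = - \frac{4}{5}$ ($z = - \frac{6}{5} + \frac{1}{5} \cdot 2 = - \frac{6}{5} + \frac{2}{5} = - \frac{4}{5} \approx -0.8$)
$J{\left(\sqrt{z + 5} \right)} - -1736 = \sqrt{- \frac{4}{5} + 5} - -1736 = \sqrt{\frac{21}{5}} + 1736 = \frac{\sqrt{105}}{5} + 1736 = 1736 + \frac{\sqrt{105}}{5}$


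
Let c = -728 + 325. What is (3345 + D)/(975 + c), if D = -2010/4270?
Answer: 714057/122122 ≈ 5.8471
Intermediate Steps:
D = -201/427 (D = -2010*1/4270 = -201/427 ≈ -0.47073)
c = -403
(3345 + D)/(975 + c) = (3345 - 201/427)/(975 - 403) = (1428114/427)/572 = (1428114/427)*(1/572) = 714057/122122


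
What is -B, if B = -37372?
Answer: 37372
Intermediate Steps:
-B = -1*(-37372) = 37372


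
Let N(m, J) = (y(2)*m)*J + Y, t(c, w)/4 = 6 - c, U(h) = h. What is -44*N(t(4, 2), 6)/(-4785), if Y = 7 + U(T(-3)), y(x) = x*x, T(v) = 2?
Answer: 268/145 ≈ 1.8483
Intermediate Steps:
y(x) = x²
Y = 9 (Y = 7 + 2 = 9)
t(c, w) = 24 - 4*c (t(c, w) = 4*(6 - c) = 24 - 4*c)
N(m, J) = 9 + 4*J*m (N(m, J) = (2²*m)*J + 9 = (4*m)*J + 9 = 4*J*m + 9 = 9 + 4*J*m)
-44*N(t(4, 2), 6)/(-4785) = -44*(9 + 4*6*(24 - 4*4))/(-4785) = -44*(9 + 4*6*(24 - 16))*(-1/4785) = -44*(9 + 4*6*8)*(-1/4785) = -44*(9 + 192)*(-1/4785) = -44*201*(-1/4785) = -8844*(-1/4785) = 268/145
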